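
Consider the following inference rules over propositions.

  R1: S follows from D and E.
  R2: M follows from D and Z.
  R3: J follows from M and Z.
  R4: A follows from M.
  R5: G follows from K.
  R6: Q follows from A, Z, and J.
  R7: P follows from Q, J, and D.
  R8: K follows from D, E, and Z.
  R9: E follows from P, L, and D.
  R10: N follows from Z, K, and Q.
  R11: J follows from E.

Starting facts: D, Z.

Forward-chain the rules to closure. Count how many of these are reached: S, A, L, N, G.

1

From D and Z, R2 gives M.
M holds, so A follows (R4).
S would need D and E (R1), but E is never established.
A: reached.
No rule produces L, and it is not given.
N would need Z, K, and Q (R10), but K is never established.
G would need K (R5), but K is never established.
Reached: A — 1 of the 5.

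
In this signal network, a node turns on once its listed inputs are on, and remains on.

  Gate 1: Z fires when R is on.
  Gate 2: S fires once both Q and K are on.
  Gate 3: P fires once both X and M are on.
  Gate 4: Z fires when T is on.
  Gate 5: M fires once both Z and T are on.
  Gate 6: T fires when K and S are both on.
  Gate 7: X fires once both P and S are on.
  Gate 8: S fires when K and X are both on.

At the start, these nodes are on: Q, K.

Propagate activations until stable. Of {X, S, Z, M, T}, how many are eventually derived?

4

Gate 2: Q and K on → S on.
Gate 6: K and S on → T on.
T is on, so Z fires (Gate 4).
Z and T are on, so M fires (Gate 5).
X would need P and S (Gate 7), but P never turns on.
S: reached.
Z: reached.
M: reached.
T: reached.
Reached: S, Z, M, and T — 4 of the 5.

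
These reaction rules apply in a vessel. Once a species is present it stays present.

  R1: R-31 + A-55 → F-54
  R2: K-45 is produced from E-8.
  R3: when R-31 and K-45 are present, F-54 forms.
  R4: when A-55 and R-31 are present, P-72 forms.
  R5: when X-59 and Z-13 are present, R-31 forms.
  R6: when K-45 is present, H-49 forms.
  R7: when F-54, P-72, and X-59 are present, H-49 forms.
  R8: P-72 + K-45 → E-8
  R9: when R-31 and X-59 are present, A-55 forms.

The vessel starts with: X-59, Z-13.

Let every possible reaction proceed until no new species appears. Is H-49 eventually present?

X-59 and Z-13 present → R-31 forms (R5).
R-31 and X-59 present → A-55 forms (R9).
A-55 and R-31 present → P-72 forms (R4).
R-31 and A-55 present → F-54 forms (R1).
F-54, P-72, and X-59 present → H-49 forms (R7).

Yes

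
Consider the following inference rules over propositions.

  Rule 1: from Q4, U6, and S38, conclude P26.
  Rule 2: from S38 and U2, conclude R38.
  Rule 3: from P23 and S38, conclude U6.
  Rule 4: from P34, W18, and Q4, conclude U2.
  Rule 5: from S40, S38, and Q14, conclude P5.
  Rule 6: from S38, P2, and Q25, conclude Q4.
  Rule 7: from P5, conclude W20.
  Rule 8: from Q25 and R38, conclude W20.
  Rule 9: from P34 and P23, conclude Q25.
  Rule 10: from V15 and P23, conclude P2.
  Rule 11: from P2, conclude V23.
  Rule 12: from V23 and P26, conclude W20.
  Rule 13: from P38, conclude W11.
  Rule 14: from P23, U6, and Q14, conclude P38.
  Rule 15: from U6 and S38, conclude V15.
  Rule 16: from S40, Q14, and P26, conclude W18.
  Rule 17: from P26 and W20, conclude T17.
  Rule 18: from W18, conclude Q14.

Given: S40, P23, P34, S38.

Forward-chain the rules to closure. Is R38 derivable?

No

R38 would need S38 and U2 (Rule 2), but U2 is never established.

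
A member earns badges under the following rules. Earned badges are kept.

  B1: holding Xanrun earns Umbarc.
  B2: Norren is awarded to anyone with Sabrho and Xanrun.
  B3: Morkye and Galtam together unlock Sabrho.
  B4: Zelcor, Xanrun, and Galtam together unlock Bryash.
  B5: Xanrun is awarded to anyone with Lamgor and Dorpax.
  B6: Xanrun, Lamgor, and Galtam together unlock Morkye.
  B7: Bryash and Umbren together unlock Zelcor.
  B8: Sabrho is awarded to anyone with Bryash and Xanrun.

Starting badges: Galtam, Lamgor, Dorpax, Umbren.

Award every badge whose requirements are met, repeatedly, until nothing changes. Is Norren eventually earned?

Yes

With Lamgor and Dorpax, Xanrun is earned (B5).
With Xanrun, Lamgor, and Galtam, Morkye is earned (B6).
With Morkye and Galtam, Sabrho is earned (B3).
With Sabrho and Xanrun, Norren is earned (B2).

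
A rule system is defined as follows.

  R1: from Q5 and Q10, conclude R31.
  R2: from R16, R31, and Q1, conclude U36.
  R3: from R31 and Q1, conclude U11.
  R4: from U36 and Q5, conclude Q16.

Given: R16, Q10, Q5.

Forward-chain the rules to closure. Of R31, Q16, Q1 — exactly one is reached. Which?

R31

From Q5 and Q10, R1 gives R31.
Q16 would need U36 and Q5 (R4), but U36 is never established. No rule produces Q1, and it is not given.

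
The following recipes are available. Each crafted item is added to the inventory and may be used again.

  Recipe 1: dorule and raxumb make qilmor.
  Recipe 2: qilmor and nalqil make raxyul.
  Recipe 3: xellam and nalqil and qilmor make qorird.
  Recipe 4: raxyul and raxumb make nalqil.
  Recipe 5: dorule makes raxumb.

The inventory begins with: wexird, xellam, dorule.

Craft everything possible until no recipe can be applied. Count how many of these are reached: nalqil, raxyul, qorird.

0

nalqil would need raxyul and raxumb (Recipe 4), but raxyul is never obtained.
raxyul would need qilmor and nalqil (Recipe 2), but nalqil is never obtained.
qorird would need xellam, nalqil, and qilmor (Recipe 3), but nalqil is never obtained.
None of the 3 are reached.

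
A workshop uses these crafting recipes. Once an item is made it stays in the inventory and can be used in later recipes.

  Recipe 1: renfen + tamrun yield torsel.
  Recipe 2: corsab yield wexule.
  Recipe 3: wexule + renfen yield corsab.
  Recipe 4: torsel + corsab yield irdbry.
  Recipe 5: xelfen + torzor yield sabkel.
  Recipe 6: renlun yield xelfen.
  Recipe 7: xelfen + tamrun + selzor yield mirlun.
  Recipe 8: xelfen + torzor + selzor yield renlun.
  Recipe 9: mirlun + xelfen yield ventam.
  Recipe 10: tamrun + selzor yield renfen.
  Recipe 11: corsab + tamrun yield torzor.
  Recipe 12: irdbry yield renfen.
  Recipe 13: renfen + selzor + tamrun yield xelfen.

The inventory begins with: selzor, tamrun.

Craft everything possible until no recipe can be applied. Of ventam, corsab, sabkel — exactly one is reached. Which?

tamrun + selzor → renfen (Recipe 10).
renfen + selzor + tamrun → xelfen (Recipe 13).
xelfen + tamrun + selzor → mirlun (Recipe 7).
mirlun + xelfen → ventam (Recipe 9).
sabkel would need xelfen and torzor (Recipe 5), but torzor is never obtained. corsab would need wexule and renfen (Recipe 3), but wexule is never obtained.

ventam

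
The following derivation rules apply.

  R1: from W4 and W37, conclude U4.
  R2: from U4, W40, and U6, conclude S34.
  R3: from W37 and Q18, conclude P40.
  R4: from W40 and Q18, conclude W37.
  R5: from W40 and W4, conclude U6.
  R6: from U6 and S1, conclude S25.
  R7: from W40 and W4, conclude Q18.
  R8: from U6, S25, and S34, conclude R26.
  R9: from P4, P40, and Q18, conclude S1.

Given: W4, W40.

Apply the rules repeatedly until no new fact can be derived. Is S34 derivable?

From W40 and W4, R7 gives Q18.
W40 and W4 hold, so U6 follows (R5).
W40 and Q18 hold, so W37 follows (R4).
From W4 and W37, R1 gives U4.
From U4, W40, and U6, R2 gives S34.

Yes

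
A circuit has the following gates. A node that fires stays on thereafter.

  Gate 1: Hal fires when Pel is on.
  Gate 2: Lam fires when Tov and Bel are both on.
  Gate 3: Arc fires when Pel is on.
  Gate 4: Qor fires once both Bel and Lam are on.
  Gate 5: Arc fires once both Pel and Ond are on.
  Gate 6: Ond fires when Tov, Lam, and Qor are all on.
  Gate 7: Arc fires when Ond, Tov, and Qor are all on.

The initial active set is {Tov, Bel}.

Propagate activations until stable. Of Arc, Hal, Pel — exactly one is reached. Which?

Arc

Gate 2: Tov and Bel on → Lam on.
Bel and Lam are on, so Qor fires (Gate 4).
Gate 6: Tov, Lam, and Qor on → Ond on.
Ond, Tov, and Qor are on, so Arc fires (Gate 7).
Hal would need Pel (Gate 1), but Pel never turns on. No rule produces Pel, and it is not given.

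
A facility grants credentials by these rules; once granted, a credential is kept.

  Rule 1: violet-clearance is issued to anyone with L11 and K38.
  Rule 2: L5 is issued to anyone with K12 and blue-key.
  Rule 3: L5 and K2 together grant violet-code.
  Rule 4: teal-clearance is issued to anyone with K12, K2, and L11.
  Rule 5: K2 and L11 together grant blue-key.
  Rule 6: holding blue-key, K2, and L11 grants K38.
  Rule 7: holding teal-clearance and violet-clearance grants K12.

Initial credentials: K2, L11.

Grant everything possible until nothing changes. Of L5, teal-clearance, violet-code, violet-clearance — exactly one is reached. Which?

Holding K2 and L11 grants blue-key (Rule 5).
Holding blue-key, K2, and L11 grants K38 (Rule 6).
Holding L11 and K38 grants violet-clearance (Rule 1).
teal-clearance would need K12, K2, and L11 (Rule 4), but K12 is never granted. violet-code would need L5 and K2 (Rule 3), but L5 is never granted. L5 would need K12 and blue-key (Rule 2), but K12 is never granted.

violet-clearance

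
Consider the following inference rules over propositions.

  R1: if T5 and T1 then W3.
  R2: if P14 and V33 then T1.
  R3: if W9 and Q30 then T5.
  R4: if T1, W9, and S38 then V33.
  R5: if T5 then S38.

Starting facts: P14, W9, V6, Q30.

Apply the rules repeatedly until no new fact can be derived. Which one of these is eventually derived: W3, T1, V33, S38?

From W9 and Q30, R3 gives T5.
T5 holds, so S38 follows (R5).
W3 would need T5 and T1 (R1), but T1 is never established. T1 would need P14 and V33 (R2), but V33 is never established. V33 would need T1, W9, and S38 (R4), but T1 is never established.

S38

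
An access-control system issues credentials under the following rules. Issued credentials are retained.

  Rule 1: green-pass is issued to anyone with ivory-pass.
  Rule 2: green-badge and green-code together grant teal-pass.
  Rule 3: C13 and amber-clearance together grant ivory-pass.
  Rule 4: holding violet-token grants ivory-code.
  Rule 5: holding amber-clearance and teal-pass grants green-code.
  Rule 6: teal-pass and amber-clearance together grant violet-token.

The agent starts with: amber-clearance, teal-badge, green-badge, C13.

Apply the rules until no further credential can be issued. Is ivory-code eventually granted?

No

ivory-code would need violet-token (Rule 4), but violet-token is never granted.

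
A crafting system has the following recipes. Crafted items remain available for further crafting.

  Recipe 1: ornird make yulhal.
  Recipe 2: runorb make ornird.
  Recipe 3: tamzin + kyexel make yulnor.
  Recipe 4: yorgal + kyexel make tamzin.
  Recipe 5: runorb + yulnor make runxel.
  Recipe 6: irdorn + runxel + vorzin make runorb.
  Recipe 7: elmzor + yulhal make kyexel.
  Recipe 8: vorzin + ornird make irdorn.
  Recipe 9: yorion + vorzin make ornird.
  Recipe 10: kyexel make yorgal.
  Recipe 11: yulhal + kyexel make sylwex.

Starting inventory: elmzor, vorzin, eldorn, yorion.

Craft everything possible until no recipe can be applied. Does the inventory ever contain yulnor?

yorion + vorzin → ornird (Recipe 9).
ornird → yulhal (Recipe 1).
elmzor + yulhal → kyexel (Recipe 7).
Using Recipe 10, kyexel makes yorgal.
Using Recipe 4, yorgal and kyexel make tamzin.
tamzin + kyexel → yulnor (Recipe 3).

Yes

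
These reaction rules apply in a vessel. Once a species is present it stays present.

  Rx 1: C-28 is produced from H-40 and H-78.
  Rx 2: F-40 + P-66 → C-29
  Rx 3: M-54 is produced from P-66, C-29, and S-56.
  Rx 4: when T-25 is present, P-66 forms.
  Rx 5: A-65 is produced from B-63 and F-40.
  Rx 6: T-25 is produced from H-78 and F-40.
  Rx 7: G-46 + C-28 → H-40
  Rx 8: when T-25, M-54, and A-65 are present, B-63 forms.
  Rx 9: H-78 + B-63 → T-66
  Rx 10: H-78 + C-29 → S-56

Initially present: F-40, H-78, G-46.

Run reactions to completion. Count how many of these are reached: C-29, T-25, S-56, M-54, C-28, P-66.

5

H-78 and F-40 present → T-25 forms (Rx 6).
T-25 present → P-66 forms (Rx 4).
F-40 and P-66 present → C-29 forms (Rx 2).
H-78 and C-29 present → S-56 forms (Rx 10).
P-66, C-29, and S-56 present → M-54 forms (Rx 3).
C-29: reached.
T-25: reached.
S-56: reached.
M-54: reached.
C-28 would need H-40 and H-78 (Rx 1), but H-40 never forms.
P-66: reached.
Reached: C-29, T-25, S-56, M-54, and P-66 — 5 of the 6.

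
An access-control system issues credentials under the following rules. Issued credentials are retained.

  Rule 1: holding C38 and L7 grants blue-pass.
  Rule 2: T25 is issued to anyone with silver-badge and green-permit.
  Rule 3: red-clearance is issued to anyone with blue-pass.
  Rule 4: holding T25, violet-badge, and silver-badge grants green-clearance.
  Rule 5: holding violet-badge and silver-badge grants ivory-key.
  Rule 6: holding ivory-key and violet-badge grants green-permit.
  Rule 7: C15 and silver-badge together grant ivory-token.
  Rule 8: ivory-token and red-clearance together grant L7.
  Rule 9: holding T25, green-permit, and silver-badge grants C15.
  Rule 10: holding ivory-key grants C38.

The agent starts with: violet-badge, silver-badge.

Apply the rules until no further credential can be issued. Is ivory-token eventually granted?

Yes

Holding violet-badge and silver-badge grants ivory-key (Rule 5).
Holding ivory-key and violet-badge grants green-permit (Rule 6).
Holding silver-badge and green-permit grants T25 (Rule 2).
Holding T25, green-permit, and silver-badge grants C15 (Rule 9).
Holding C15 and silver-badge grants ivory-token (Rule 7).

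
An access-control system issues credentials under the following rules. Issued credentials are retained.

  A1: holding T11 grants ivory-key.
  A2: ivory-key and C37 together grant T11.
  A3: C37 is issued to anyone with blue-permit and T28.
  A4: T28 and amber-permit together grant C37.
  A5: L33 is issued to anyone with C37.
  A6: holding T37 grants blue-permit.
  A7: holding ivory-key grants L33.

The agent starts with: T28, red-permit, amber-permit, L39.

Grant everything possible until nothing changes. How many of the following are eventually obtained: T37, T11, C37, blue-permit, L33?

Holding T28 and amber-permit grants C37 (A4).
Holding C37 grants L33 (A5).
No rule produces T37, and it is not given.
T11 would need ivory-key and C37 (A2), but ivory-key is never granted.
C37: reached.
blue-permit would need T37 (A6), but T37 is never granted.
L33: reached.
Reached: C37 and L33 — 2 of the 5.

2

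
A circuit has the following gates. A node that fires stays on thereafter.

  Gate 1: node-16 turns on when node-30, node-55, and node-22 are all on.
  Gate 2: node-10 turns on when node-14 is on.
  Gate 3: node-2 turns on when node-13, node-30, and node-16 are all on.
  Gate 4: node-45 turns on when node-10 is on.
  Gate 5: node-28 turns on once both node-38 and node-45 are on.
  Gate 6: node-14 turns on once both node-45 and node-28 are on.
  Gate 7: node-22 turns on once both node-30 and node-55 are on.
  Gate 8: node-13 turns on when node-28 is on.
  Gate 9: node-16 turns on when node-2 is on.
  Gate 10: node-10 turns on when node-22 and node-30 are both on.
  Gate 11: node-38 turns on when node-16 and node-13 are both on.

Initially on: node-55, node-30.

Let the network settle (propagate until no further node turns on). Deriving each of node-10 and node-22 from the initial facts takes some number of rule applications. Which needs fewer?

node-22

node-22: Gate 7: node-30 and node-55 on → node-22 on. [1 rule application]
node-10: node-30 and node-55 are on, so node-22 turns on (Gate 7). Gate 10: node-22 and node-30 on → node-10 on. [2 rule applications]
node-22 needs fewer.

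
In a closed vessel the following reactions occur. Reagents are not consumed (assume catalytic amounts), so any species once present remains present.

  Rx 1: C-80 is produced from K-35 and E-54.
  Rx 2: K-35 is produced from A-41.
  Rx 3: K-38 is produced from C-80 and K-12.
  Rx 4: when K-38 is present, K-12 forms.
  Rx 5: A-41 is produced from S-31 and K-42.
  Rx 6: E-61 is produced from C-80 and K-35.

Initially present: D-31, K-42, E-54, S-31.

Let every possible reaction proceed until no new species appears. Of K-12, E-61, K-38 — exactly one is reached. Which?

S-31 and K-42 present → A-41 forms (Rx 5).
A-41 present → K-35 forms (Rx 2).
K-35 and E-54 present → C-80 forms (Rx 1).
C-80 and K-35 present → E-61 forms (Rx 6).
K-38 would need C-80 and K-12 (Rx 3), but K-12 never forms. K-12 would need K-38 (Rx 4), but K-38 never forms.

E-61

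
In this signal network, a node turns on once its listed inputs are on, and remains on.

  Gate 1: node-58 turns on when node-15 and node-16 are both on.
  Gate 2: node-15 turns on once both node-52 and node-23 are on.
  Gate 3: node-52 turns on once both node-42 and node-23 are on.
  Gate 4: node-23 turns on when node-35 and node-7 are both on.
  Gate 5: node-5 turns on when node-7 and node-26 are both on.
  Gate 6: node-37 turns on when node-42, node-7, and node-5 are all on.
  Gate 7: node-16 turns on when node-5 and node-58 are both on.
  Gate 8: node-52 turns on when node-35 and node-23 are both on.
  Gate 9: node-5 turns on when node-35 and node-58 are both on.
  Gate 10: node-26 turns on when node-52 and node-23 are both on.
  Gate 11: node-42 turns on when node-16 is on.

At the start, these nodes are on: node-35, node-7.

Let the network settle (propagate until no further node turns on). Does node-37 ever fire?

node-37 would need node-42, node-7, and node-5 (Gate 6), but node-42 never turns on.

No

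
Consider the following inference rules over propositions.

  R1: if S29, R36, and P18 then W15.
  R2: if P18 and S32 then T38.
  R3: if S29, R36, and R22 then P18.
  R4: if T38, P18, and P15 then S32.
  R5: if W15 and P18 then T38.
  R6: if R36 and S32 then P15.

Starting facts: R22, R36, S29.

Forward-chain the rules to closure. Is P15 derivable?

No

P15 would need R36 and S32 (R6), but S32 is never established.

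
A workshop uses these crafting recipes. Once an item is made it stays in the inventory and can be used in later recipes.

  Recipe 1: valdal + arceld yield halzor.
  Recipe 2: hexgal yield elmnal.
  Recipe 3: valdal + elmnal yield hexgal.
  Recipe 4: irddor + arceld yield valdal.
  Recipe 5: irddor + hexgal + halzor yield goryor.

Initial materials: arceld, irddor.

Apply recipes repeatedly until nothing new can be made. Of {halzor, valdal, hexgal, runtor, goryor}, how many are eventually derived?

irddor + arceld → valdal (Recipe 4).
valdal + arceld → halzor (Recipe 1).
halzor: reached.
valdal: reached.
hexgal would need valdal and elmnal (Recipe 3), but elmnal is never obtained.
No rule produces runtor, and it is not given.
goryor would need irddor, hexgal, and halzor (Recipe 5), but hexgal is never obtained.
Reached: halzor and valdal — 2 of the 5.

2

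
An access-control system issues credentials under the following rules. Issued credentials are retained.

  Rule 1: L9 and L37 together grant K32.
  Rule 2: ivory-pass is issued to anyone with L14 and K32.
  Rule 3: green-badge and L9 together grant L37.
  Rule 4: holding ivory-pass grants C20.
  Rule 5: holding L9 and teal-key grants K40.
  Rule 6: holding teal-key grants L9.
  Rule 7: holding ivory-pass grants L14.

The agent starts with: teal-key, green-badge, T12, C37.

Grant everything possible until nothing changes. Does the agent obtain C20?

No

C20 would need ivory-pass (Rule 4), but ivory-pass is never granted.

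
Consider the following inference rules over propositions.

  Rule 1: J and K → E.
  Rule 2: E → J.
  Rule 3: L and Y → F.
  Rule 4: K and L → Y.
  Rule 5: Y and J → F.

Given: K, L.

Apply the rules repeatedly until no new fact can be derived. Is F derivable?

Yes

From K and L, Rule 4 gives Y.
From L and Y, Rule 3 gives F.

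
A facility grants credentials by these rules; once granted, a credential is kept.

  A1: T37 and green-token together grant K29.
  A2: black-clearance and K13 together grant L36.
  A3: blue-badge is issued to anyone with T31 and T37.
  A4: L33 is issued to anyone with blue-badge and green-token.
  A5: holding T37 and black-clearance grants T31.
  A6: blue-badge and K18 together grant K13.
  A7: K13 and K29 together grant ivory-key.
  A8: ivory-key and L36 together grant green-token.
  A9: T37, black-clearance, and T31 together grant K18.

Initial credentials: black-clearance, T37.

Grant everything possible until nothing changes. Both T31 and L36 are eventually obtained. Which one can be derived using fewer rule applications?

T31

T31: Holding T37 and black-clearance grants T31 (A5). [1 rule application]
L36: Holding T37 and black-clearance grants T31 (A5). Holding T31 and T37 grants blue-badge (A3). Holding T37, black-clearance, and T31 grants K18 (A9). Holding blue-badge and K18 grants K13 (A6). Holding black-clearance and K13 grants L36 (A2). [5 rule applications]
T31 needs fewer.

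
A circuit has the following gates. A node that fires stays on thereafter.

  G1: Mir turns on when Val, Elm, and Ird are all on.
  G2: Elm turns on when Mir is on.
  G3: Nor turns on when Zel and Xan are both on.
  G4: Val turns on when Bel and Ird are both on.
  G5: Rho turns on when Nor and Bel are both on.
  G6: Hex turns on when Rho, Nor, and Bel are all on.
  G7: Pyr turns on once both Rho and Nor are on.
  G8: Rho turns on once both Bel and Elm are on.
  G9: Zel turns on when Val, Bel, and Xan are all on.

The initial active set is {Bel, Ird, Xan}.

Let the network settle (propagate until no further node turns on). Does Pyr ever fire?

Bel and Ird are on, so Val turns on (G4).
G9: Val, Bel, and Xan on → Zel on.
Zel and Xan are on, so Nor turns on (G3).
G5: Nor and Bel on → Rho on.
Rho and Nor are on, so Pyr turns on (G7).

Yes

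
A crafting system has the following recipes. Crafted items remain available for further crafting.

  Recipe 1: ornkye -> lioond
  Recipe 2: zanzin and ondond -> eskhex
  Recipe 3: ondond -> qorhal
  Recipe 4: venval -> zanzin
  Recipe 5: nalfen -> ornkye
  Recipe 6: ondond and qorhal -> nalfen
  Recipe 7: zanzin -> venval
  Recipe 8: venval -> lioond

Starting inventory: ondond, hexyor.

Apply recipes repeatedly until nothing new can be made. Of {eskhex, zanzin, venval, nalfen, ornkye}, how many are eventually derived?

Using Recipe 3, ondond makes qorhal.
Using Recipe 6, ondond and qorhal make nalfen.
Using Recipe 5, nalfen makes ornkye.
eskhex would need zanzin and ondond (Recipe 2), but zanzin is never obtained.
zanzin would need venval (Recipe 4), but venval is never obtained.
venval would need zanzin (Recipe 7), but zanzin is never obtained.
nalfen: reached.
ornkye: reached.
Reached: nalfen and ornkye — 2 of the 5.

2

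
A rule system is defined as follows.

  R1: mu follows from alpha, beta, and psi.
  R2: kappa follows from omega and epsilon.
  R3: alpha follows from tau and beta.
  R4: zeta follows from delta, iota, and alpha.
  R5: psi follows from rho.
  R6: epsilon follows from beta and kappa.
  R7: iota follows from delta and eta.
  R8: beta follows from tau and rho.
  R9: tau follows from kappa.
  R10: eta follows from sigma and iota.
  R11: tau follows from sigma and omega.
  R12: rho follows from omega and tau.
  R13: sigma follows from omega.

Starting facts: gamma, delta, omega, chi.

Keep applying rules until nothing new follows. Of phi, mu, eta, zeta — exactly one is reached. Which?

From omega, R13 gives sigma.
sigma and omega hold, so tau follows (R11).
From omega and tau, R12 gives rho.
From tau and rho, R8 gives beta.
From rho, R5 gives psi.
From tau and beta, R3 gives alpha.
From alpha, beta, and psi, R1 gives mu.
eta would need sigma and iota (R10), but iota is never established. zeta would need delta, iota, and alpha (R4), but iota is never established. No rule produces phi, and it is not given.

mu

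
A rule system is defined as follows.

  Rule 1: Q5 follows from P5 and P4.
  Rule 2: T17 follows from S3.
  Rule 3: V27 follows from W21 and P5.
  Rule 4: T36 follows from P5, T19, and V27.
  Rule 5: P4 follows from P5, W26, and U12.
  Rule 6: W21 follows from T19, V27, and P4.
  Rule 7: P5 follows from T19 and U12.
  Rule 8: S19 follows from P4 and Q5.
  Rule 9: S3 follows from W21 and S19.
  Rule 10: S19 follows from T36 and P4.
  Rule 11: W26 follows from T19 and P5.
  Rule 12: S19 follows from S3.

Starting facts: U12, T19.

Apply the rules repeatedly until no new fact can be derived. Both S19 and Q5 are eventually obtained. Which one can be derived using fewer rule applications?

Q5

Q5: T19 and U12 hold, so P5 follows (Rule 7). From T19 and P5, Rule 11 gives W26. P5, W26, and U12 hold, so P4 follows (Rule 5). P5 and P4 hold, so Q5 follows (Rule 1). [4 rule applications]
S19: From T19 and U12, Rule 7 gives P5. From T19 and P5, Rule 11 gives W26. From P5, W26, and U12, Rule 5 gives P4. From P5 and P4, Rule 1 gives Q5. P4 and Q5 hold, so S19 follows (Rule 8). [5 rule applications]
Q5 needs fewer.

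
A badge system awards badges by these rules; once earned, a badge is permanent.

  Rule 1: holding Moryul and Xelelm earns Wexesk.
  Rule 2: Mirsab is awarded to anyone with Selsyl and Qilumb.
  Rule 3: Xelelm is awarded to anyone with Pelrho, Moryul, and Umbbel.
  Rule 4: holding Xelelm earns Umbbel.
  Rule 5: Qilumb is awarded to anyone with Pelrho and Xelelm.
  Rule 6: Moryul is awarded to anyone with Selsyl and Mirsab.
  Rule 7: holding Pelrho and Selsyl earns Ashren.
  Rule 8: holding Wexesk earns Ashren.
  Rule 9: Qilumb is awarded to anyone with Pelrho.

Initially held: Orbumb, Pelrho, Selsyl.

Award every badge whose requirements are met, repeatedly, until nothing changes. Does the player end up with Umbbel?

No

Umbbel would need Xelelm (Rule 4), but Xelelm is never earned.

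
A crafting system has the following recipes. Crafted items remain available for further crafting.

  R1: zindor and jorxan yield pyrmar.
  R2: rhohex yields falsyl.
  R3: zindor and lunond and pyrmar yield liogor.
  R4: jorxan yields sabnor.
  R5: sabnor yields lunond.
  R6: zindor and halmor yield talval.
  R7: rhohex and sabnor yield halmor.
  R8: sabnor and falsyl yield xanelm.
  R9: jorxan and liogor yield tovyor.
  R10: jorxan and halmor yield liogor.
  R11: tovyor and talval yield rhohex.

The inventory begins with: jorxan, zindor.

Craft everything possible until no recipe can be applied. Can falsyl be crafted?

No

falsyl would need rhohex (R2), but rhohex is never obtained.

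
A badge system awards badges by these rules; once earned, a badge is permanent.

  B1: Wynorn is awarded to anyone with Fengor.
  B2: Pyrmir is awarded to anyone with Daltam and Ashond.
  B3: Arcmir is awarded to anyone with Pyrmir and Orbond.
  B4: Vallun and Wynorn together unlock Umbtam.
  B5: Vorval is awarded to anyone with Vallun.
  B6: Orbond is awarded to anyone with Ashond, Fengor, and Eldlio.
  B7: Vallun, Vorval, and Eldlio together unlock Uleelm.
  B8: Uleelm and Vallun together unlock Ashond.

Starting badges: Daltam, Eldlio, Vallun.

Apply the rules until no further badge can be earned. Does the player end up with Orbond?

No

Orbond would need Ashond, Fengor, and Eldlio (B6), but Fengor is never earned.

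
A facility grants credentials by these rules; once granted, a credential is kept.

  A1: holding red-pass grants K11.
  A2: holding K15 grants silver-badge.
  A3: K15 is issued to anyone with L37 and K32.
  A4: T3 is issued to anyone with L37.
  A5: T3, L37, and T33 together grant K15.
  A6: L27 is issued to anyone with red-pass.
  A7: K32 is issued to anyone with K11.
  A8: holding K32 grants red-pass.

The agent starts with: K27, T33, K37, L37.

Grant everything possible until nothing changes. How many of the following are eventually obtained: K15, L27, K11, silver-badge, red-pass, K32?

2

Holding L37 grants T3 (A4).
Holding T3, L37, and T33 grants K15 (A5).
Holding K15 grants silver-badge (A2).
K15: reached.
L27 would need red-pass (A6), but red-pass is never granted.
K11 would need red-pass (A1), but red-pass is never granted.
silver-badge: reached.
red-pass would need K32 (A8), but K32 is never granted.
K32 would need K11 (A7), but K11 is never granted.
Reached: K15 and silver-badge — 2 of the 6.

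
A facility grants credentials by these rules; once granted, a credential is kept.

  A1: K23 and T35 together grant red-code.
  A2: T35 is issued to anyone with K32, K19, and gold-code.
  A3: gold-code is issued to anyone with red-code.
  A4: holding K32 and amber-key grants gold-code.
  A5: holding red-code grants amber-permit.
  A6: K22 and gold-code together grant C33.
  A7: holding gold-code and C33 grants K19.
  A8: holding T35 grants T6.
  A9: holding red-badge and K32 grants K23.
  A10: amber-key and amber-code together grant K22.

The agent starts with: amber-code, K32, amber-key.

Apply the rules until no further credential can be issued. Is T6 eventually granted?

Holding K32 and amber-key grants gold-code (A4).
Holding amber-key and amber-code grants K22 (A10).
Holding K22 and gold-code grants C33 (A6).
Holding gold-code and C33 grants K19 (A7).
Holding K32, K19, and gold-code grants T35 (A2).
Holding T35 grants T6 (A8).

Yes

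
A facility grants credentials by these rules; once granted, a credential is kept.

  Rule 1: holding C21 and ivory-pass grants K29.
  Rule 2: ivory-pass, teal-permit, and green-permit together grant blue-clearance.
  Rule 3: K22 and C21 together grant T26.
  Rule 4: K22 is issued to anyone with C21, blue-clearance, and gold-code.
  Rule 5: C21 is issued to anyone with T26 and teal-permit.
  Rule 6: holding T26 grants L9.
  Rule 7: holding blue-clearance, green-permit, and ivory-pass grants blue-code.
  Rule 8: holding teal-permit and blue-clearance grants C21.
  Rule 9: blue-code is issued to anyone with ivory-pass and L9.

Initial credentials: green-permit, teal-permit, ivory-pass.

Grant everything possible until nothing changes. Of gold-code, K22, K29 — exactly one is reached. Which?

K29

Holding ivory-pass, teal-permit, and green-permit grants blue-clearance (Rule 2).
Holding teal-permit and blue-clearance grants C21 (Rule 8).
Holding C21 and ivory-pass grants K29 (Rule 1).
No rule produces gold-code, and it is not given. K22 would need C21, blue-clearance, and gold-code (Rule 4), but gold-code is never granted.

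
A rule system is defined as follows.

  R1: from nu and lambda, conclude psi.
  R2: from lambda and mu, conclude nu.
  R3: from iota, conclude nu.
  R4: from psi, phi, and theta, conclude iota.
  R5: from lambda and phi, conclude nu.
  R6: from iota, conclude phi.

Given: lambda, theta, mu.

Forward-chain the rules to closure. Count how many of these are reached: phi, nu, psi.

2

From lambda and mu, R2 gives nu.
nu and lambda hold, so psi follows (R1).
phi would need iota (R6), but iota is never established.
nu: reached.
psi: reached.
Reached: nu and psi — 2 of the 3.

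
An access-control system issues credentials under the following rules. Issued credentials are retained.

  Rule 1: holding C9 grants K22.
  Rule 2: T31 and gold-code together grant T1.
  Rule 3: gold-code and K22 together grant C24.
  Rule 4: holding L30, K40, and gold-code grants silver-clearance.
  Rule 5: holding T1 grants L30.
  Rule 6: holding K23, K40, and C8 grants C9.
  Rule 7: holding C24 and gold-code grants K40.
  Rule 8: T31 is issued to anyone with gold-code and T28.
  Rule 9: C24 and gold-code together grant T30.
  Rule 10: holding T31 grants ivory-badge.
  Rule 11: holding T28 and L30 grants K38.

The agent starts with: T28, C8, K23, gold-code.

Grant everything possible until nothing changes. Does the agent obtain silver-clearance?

silver-clearance would need L30, K40, and gold-code (Rule 4), but K40 is never granted.

No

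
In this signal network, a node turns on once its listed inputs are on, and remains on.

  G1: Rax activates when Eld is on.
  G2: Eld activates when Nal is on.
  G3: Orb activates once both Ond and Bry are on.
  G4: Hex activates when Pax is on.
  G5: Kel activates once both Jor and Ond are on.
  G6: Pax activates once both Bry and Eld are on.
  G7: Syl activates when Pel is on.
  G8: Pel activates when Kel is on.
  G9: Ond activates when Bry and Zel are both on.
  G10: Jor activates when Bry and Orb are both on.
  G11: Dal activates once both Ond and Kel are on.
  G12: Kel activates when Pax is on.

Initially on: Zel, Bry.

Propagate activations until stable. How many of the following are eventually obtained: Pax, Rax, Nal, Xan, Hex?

Pax would need Bry and Eld (G6), but Eld never turns on.
Rax would need Eld (G1), but Eld never turns on.
No rule produces Nal, and it is not given.
No rule produces Xan, and it is not given.
Hex would need Pax (G4), but Pax never turns on.
None of the 5 are reached.

0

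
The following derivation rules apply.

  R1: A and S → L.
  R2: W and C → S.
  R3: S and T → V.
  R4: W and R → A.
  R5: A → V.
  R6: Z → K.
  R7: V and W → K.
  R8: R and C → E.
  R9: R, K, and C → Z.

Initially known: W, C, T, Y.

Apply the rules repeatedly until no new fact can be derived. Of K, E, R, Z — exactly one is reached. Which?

K

W and C hold, so S follows (R2).
From S and T, R3 gives V.
From V and W, R7 gives K.
Z would need R, K, and C (R9), but R is never established. No rule produces R, and it is not given. E would need R and C (R8), but R is never established.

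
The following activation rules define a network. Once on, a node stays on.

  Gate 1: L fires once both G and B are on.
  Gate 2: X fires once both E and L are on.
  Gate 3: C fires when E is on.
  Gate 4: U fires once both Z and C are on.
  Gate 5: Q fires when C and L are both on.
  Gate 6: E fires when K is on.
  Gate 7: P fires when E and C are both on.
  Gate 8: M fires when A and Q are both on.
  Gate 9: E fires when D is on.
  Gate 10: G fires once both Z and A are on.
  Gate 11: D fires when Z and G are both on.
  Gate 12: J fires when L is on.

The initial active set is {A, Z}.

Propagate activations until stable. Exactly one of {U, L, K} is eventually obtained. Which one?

Z and A are on, so G fires (Gate 10).
Z and G are on, so D fires (Gate 11).
D is on, so E fires (Gate 9).
E is on, so C fires (Gate 3).
Z and C are on, so U fires (Gate 4).
No rule produces K, and it is not given. L would need G and B (Gate 1), but B never turns on.

U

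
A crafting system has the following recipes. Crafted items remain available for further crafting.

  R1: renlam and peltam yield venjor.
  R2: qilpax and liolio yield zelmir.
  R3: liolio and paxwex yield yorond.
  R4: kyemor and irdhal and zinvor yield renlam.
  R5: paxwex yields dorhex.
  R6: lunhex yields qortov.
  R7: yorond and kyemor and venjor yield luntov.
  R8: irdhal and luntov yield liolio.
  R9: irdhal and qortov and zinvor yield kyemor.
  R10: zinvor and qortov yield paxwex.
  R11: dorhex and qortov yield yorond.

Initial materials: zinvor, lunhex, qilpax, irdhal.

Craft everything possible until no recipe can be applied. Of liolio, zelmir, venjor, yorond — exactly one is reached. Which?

yorond

lunhex → qortov (R6).
Using R10, zinvor and qortov make paxwex.
Using R5, paxwex makes dorhex.
dorhex and qortov → yorond (R11).
zelmir would need qilpax and liolio (R2), but liolio is never obtained. liolio would need irdhal and luntov (R8), but luntov is never obtained. venjor would need renlam and peltam (R1), but peltam is never obtained.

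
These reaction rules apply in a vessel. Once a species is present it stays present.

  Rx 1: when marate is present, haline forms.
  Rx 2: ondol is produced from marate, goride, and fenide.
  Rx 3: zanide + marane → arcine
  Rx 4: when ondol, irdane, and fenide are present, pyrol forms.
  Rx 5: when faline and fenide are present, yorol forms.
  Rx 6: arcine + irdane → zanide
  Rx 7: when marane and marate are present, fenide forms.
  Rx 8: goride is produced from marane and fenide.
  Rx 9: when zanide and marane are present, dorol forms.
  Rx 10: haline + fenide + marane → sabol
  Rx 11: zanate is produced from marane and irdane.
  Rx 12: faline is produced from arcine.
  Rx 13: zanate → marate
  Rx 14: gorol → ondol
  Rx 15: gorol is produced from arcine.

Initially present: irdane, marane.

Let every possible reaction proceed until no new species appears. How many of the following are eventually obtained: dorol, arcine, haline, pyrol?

2

marane and irdane present → zanate forms (Rx 11).
zanate present → marate forms (Rx 13).
marate present → haline forms (Rx 1).
marane and marate present → fenide forms (Rx 7).
marane and fenide present → goride forms (Rx 8).
marate, goride, and fenide present → ondol forms (Rx 2).
ondol, irdane, and fenide present → pyrol forms (Rx 4).
dorol would need zanide and marane (Rx 9), but zanide never forms.
arcine would need zanide and marane (Rx 3), but zanide never forms.
haline: reached.
pyrol: reached.
Reached: haline and pyrol — 2 of the 4.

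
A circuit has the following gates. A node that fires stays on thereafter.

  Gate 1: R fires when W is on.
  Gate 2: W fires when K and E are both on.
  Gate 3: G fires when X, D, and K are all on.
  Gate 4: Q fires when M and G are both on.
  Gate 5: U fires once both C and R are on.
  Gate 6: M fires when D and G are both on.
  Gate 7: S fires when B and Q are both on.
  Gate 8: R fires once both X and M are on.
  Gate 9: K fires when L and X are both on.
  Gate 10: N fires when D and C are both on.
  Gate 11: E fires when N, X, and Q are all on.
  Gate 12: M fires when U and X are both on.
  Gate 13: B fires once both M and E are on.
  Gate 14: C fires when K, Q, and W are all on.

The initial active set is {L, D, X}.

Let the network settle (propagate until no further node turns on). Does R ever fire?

L and X are on, so K fires (Gate 9).
X, D, and K are on, so G fires (Gate 3).
Gate 6: D and G on → M on.
Gate 8: X and M on → R on.

Yes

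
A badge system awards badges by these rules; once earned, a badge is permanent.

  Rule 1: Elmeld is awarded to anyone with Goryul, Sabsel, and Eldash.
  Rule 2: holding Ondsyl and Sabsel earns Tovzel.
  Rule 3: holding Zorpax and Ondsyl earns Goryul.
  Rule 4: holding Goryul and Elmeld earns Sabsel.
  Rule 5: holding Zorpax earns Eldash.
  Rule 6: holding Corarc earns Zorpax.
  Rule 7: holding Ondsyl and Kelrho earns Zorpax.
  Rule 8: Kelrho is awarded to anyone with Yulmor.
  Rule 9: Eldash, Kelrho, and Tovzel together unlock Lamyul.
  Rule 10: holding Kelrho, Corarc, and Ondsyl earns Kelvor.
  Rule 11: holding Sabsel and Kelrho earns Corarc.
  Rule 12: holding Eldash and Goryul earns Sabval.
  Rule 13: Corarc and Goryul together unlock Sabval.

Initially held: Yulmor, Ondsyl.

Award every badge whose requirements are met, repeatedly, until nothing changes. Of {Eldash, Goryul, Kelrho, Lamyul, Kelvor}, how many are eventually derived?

With Yulmor, Kelrho is earned (Rule 8).
With Ondsyl and Kelrho, Zorpax is earned (Rule 7).
With Zorpax and Ondsyl, Goryul is earned (Rule 3).
With Zorpax, Eldash is earned (Rule 5).
Eldash: reached.
Goryul: reached.
Kelrho: reached.
Lamyul would need Eldash, Kelrho, and Tovzel (Rule 9), but Tovzel is never earned.
Kelvor would need Kelrho, Corarc, and Ondsyl (Rule 10), but Corarc is never earned.
Reached: Eldash, Goryul, and Kelrho — 3 of the 5.

3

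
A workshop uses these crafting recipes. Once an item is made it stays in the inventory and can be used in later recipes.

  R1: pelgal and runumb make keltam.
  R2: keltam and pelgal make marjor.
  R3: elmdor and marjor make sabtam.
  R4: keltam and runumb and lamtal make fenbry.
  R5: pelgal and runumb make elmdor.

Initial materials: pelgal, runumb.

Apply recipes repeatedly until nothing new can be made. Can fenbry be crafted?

No

fenbry would need keltam, runumb, and lamtal (R4), but lamtal is never obtained.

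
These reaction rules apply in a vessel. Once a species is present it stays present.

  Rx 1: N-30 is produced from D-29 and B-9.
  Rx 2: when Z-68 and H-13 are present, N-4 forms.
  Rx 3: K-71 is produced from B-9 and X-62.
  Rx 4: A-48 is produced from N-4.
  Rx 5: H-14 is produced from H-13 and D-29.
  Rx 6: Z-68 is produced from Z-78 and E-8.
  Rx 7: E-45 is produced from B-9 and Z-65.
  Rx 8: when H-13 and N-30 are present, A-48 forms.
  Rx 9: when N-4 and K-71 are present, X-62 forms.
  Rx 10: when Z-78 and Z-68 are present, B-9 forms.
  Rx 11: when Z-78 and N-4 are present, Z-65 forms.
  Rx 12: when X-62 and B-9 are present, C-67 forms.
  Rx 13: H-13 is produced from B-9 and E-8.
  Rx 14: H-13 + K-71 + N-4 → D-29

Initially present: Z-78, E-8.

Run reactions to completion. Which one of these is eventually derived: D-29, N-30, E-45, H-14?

E-45

Z-78 and E-8 present → Z-68 forms (Rx 6).
Z-78 and Z-68 present → B-9 forms (Rx 10).
B-9 and E-8 present → H-13 forms (Rx 13).
Z-68 and H-13 present → N-4 forms (Rx 2).
Z-78 and N-4 present → Z-65 forms (Rx 11).
B-9 and Z-65 present → E-45 forms (Rx 7).
H-14 would need H-13 and D-29 (Rx 5), but D-29 never forms. N-30 would need D-29 and B-9 (Rx 1), but D-29 never forms. D-29 would need H-13, K-71, and N-4 (Rx 14), but K-71 never forms.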